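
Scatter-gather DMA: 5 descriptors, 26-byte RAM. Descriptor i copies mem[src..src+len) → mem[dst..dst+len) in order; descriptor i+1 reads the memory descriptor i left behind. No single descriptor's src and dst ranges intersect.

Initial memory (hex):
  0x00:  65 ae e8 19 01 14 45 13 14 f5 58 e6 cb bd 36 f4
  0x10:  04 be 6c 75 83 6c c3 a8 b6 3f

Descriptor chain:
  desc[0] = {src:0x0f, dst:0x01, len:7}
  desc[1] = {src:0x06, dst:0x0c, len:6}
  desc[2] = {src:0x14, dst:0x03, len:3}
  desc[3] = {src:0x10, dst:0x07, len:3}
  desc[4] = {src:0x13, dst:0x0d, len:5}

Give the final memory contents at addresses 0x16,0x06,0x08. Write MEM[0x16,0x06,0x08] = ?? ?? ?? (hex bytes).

#0 dst[0x01+7] := {0xf4,0x04,0xbe,0x6c,0x75,0x83,0x6c}
#1 dst[0x0c+6] := {0x83,0x6c,0x14,0xf5,0x58,0xe6}
#2 dst[0x03+3] := {0x83,0x6c,0xc3}
#3 dst[0x07+3] := {0x58,0xe6,0x6c}
#4 dst[0x0d+5] := {0x75,0x83,0x6c,0xc3,0xa8}
query mem[0x16]=0xc3, mem[0x06]=0x83, mem[0x08]=0xe6

MEM[0x16,0x06,0x08] = c3 83 e6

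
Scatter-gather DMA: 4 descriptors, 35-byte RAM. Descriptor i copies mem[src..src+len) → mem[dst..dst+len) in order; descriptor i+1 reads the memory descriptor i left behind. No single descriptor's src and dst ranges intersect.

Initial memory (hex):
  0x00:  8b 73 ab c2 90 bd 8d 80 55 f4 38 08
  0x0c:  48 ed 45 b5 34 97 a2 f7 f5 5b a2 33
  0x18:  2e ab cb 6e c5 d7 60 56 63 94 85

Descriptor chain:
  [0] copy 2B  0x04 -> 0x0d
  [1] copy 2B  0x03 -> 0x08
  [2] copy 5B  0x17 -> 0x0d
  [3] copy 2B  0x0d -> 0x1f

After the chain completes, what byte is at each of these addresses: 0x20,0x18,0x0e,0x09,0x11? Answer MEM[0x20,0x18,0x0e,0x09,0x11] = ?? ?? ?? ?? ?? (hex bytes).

  after D0: wrote 2B at 0x0d = 90bd
  after D1: wrote 2B at 0x08 = c290
  after D2: wrote 5B at 0x0d = 332eabcb6e
  after D3: wrote 2B at 0x1f = 332e
query mem[0x20]=0x2e, mem[0x18]=0x2e, mem[0x0e]=0x2e, mem[0x09]=0x90, mem[0x11]=0x6e

MEM[0x20,0x18,0x0e,0x09,0x11] = 2e 2e 2e 90 6e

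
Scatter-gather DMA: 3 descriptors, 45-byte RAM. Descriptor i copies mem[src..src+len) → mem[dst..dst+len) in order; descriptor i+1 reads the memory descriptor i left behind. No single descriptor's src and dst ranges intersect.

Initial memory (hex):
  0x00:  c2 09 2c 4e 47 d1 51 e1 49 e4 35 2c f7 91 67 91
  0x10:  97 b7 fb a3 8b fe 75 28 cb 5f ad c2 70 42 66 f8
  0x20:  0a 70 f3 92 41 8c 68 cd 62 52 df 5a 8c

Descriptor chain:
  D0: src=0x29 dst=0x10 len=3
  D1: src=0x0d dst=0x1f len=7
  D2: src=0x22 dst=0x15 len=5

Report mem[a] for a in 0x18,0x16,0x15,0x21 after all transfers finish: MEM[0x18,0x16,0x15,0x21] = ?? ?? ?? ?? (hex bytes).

[0] 0x29->0x10 len=3 : 52 df 5a
[1] 0x0d->0x1f len=7 : 91 67 91 52 df 5a a3
[2] 0x22->0x15 len=5 : 52 df 5a a3 68
query mem[0x18]=0xa3, mem[0x16]=0xdf, mem[0x15]=0x52, mem[0x21]=0x91

MEM[0x18,0x16,0x15,0x21] = a3 df 52 91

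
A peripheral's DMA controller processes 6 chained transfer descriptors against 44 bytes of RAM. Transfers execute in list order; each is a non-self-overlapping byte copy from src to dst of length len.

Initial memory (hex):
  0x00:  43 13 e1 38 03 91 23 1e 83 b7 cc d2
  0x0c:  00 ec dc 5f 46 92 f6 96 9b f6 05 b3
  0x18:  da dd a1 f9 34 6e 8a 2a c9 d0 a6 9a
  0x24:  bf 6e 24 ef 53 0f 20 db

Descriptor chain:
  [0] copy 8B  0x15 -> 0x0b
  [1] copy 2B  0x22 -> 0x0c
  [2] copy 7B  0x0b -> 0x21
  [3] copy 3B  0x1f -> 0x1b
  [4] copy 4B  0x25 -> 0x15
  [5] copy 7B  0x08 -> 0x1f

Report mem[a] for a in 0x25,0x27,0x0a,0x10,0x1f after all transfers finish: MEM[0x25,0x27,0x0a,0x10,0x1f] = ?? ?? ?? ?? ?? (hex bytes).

MEM[0x25,0x27,0x0a,0x10,0x1f] = da f9 cc a1 83

D0: mem[0x0b..0x12] <- [f6 05 b3 da dd a1 f9 34]
D1: mem[0x0c..0x0d] <- [a6 9a]
D2: mem[0x21..0x27] <- [f6 a6 9a da dd a1 f9]
D3: mem[0x1b..0x1d] <- [2a c9 f6]
D4: mem[0x15..0x18] <- [dd a1 f9 53]
D5: mem[0x1f..0x25] <- [83 b7 cc f6 a6 9a da]
query mem[0x25]=0xda, mem[0x27]=0xf9, mem[0x0a]=0xcc, mem[0x10]=0xa1, mem[0x1f]=0x83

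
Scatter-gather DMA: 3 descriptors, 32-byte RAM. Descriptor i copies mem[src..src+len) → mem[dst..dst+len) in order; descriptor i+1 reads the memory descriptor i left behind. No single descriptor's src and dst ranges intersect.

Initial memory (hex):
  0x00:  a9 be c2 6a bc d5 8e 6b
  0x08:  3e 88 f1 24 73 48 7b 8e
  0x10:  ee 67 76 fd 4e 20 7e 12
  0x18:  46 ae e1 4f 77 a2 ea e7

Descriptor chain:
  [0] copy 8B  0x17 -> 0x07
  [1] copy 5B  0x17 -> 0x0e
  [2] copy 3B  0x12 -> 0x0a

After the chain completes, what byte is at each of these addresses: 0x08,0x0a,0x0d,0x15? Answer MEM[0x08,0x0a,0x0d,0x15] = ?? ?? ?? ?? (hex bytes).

D0: mem[0x07..0x0e] <- [12 46 ae e1 4f 77 a2 ea]
D1: mem[0x0e..0x12] <- [12 46 ae e1 4f]
D2: mem[0x0a..0x0c] <- [4f fd 4e]
query mem[0x08]=0x46, mem[0x0a]=0x4f, mem[0x0d]=0xa2, mem[0x15]=0x20

MEM[0x08,0x0a,0x0d,0x15] = 46 4f a2 20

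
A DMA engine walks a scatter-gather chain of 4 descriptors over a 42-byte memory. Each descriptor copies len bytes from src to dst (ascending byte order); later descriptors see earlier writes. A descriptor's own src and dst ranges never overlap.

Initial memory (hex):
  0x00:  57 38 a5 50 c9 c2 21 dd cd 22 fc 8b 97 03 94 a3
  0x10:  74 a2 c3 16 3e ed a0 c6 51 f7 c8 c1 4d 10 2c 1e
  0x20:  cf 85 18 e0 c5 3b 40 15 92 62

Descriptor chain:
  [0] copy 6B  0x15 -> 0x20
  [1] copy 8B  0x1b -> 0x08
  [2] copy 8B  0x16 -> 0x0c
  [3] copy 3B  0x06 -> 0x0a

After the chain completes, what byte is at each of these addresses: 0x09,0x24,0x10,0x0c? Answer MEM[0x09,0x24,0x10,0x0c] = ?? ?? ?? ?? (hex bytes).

D0: mem[0x20..0x25] <- [ed a0 c6 51 f7 c8]
D1: mem[0x08..0x0f] <- [c1 4d 10 2c 1e ed a0 c6]
D2: mem[0x0c..0x13] <- [a0 c6 51 f7 c8 c1 4d 10]
D3: mem[0x0a..0x0c] <- [21 dd c1]
query mem[0x09]=0x4d, mem[0x24]=0xf7, mem[0x10]=0xc8, mem[0x0c]=0xc1

MEM[0x09,0x24,0x10,0x0c] = 4d f7 c8 c1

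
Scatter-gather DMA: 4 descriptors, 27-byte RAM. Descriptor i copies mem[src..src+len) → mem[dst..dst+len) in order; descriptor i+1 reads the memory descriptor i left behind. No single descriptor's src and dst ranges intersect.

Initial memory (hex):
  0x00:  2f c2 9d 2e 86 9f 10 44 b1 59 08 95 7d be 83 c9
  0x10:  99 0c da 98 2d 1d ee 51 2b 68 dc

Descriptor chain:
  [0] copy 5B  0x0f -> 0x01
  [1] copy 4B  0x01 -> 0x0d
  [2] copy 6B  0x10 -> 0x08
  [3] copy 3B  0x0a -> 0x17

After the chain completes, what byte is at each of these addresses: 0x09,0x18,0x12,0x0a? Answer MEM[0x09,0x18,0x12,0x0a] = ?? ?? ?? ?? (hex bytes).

[0] 0x0f->0x01 len=5 : c9 99 0c da 98
[1] 0x01->0x0d len=4 : c9 99 0c da
[2] 0x10->0x08 len=6 : da 0c da 98 2d 1d
[3] 0x0a->0x17 len=3 : da 98 2d
query mem[0x09]=0x0c, mem[0x18]=0x98, mem[0x12]=0xda, mem[0x0a]=0xda

MEM[0x09,0x18,0x12,0x0a] = 0c 98 da da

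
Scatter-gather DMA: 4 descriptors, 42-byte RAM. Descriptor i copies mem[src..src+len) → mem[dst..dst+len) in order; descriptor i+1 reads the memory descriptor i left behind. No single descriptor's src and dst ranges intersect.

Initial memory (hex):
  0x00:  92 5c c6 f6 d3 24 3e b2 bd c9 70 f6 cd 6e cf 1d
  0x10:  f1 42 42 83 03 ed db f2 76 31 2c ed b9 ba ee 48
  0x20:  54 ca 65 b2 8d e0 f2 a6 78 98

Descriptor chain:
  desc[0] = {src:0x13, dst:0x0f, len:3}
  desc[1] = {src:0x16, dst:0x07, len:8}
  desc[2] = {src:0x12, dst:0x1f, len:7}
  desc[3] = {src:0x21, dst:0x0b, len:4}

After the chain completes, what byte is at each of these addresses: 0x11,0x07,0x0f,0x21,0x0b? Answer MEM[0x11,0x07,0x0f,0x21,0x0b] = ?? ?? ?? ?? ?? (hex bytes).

D0: mem[0x0f..0x11] <- [83 03 ed]
D1: mem[0x07..0x0e] <- [db f2 76 31 2c ed b9 ba]
D2: mem[0x1f..0x25] <- [42 83 03 ed db f2 76]
D3: mem[0x0b..0x0e] <- [03 ed db f2]
query mem[0x11]=0xed, mem[0x07]=0xdb, mem[0x0f]=0x83, mem[0x21]=0x03, mem[0x0b]=0x03

MEM[0x11,0x07,0x0f,0x21,0x0b] = ed db 83 03 03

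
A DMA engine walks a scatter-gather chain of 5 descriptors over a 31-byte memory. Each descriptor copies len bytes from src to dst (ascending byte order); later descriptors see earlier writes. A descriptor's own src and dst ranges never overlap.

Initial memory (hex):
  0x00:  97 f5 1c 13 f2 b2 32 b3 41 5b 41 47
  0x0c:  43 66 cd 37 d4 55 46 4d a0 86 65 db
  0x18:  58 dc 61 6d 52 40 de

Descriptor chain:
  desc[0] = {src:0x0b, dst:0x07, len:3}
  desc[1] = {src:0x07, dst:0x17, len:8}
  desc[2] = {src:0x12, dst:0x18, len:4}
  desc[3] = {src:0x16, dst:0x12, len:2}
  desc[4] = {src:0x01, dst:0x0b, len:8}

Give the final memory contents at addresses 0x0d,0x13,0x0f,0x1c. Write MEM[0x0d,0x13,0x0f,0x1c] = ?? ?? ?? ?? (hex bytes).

#0 dst[0x07+3] := {0x47,0x43,0x66}
#1 dst[0x17+8] := {0x47,0x43,0x66,0x41,0x47,0x43,0x66,0xcd}
#2 dst[0x18+4] := {0x46,0x4d,0xa0,0x86}
#3 dst[0x12+2] := {0x65,0x47}
#4 dst[0x0b+8] := {0xf5,0x1c,0x13,0xf2,0xb2,0x32,0x47,0x43}
query mem[0x0d]=0x13, mem[0x13]=0x47, mem[0x0f]=0xb2, mem[0x1c]=0x43

MEM[0x0d,0x13,0x0f,0x1c] = 13 47 b2 43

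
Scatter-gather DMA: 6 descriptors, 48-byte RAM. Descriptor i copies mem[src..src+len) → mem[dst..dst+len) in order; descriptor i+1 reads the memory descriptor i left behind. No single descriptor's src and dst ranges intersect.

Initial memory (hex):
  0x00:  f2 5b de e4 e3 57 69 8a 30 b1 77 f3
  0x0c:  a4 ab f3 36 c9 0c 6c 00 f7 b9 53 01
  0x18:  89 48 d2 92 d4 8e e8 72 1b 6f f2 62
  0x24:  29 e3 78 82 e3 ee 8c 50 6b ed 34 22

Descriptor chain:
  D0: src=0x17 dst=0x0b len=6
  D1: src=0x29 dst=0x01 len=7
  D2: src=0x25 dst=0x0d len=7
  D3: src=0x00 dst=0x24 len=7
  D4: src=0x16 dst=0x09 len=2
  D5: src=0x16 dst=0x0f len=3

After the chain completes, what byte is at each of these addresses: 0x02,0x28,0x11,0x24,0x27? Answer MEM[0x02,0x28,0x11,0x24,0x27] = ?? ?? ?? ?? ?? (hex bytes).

D0: mem[0x0b..0x10] <- [01 89 48 d2 92 d4]
D1: mem[0x01..0x07] <- [ee 8c 50 6b ed 34 22]
D2: mem[0x0d..0x13] <- [e3 78 82 e3 ee 8c 50]
D3: mem[0x24..0x2a] <- [f2 ee 8c 50 6b ed 34]
D4: mem[0x09..0x0a] <- [53 01]
D5: mem[0x0f..0x11] <- [53 01 89]
query mem[0x02]=0x8c, mem[0x28]=0x6b, mem[0x11]=0x89, mem[0x24]=0xf2, mem[0x27]=0x50

MEM[0x02,0x28,0x11,0x24,0x27] = 8c 6b 89 f2 50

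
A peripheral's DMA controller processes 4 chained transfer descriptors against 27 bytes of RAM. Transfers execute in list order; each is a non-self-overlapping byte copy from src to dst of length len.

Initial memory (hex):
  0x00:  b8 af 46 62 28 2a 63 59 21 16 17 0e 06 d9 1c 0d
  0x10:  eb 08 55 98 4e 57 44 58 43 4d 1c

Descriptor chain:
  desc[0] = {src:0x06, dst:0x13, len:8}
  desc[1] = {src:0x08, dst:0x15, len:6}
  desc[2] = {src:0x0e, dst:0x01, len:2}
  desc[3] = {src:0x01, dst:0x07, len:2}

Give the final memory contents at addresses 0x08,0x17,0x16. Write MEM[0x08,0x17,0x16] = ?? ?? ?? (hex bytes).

MEM[0x08,0x17,0x16] = 0d 17 16

[0] 0x06->0x13 len=8 : 63 59 21 16 17 0e 06 d9
[1] 0x08->0x15 len=6 : 21 16 17 0e 06 d9
[2] 0x0e->0x01 len=2 : 1c 0d
[3] 0x01->0x07 len=2 : 1c 0d
query mem[0x08]=0x0d, mem[0x17]=0x17, mem[0x16]=0x16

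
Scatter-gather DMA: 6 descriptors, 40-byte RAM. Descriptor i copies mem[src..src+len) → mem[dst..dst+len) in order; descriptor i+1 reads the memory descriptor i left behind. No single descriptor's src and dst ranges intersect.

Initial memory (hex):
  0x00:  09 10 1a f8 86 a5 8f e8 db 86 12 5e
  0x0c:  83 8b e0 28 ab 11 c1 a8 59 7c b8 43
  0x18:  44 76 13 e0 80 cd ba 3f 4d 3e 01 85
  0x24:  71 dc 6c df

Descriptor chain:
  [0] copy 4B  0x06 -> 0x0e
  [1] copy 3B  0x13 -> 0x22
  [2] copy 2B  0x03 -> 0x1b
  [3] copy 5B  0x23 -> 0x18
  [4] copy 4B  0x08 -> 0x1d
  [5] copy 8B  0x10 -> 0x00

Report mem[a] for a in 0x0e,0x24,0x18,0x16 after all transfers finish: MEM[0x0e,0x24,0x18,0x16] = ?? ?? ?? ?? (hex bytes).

[0] 0x06->0x0e len=4 : 8f e8 db 86
[1] 0x13->0x22 len=3 : a8 59 7c
[2] 0x03->0x1b len=2 : f8 86
[3] 0x23->0x18 len=5 : 59 7c dc 6c df
[4] 0x08->0x1d len=4 : db 86 12 5e
[5] 0x10->0x00 len=8 : db 86 c1 a8 59 7c b8 43
query mem[0x0e]=0x8f, mem[0x24]=0x7c, mem[0x18]=0x59, mem[0x16]=0xb8

MEM[0x0e,0x24,0x18,0x16] = 8f 7c 59 b8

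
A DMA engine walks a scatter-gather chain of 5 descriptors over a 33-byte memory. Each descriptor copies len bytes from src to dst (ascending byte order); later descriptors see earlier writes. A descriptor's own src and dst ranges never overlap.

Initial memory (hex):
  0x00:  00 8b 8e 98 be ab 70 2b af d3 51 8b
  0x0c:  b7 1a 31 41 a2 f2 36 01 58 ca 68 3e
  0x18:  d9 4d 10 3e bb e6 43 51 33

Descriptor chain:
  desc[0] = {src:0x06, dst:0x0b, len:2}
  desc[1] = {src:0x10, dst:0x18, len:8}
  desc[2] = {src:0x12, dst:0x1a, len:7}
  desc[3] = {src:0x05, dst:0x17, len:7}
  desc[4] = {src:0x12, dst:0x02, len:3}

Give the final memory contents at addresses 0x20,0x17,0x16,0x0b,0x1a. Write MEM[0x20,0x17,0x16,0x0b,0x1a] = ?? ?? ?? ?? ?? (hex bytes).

D0: mem[0x0b..0x0c] <- [70 2b]
D1: mem[0x18..0x1f] <- [a2 f2 36 01 58 ca 68 3e]
D2: mem[0x1a..0x20] <- [36 01 58 ca 68 3e a2]
D3: mem[0x17..0x1d] <- [ab 70 2b af d3 51 70]
D4: mem[0x02..0x04] <- [36 01 58]
query mem[0x20]=0xa2, mem[0x17]=0xab, mem[0x16]=0x68, mem[0x0b]=0x70, mem[0x1a]=0xaf

MEM[0x20,0x17,0x16,0x0b,0x1a] = a2 ab 68 70 af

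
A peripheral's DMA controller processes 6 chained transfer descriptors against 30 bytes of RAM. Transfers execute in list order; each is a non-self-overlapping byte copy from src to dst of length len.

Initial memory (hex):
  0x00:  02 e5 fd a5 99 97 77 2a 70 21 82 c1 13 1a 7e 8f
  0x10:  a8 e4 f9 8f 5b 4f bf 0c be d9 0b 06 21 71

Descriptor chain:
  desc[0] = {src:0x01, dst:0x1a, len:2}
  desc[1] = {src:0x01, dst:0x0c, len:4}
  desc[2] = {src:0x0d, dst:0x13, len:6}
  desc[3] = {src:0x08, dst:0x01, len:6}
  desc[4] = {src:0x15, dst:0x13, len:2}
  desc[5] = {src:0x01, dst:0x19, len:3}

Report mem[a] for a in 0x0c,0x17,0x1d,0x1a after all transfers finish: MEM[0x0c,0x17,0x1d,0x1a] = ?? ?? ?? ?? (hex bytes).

MEM[0x0c,0x17,0x1d,0x1a] = e5 e4 71 21

[0] 0x01->0x1a len=2 : e5 fd
[1] 0x01->0x0c len=4 : e5 fd a5 99
[2] 0x0d->0x13 len=6 : fd a5 99 a8 e4 f9
[3] 0x08->0x01 len=6 : 70 21 82 c1 e5 fd
[4] 0x15->0x13 len=2 : 99 a8
[5] 0x01->0x19 len=3 : 70 21 82
query mem[0x0c]=0xe5, mem[0x17]=0xe4, mem[0x1d]=0x71, mem[0x1a]=0x21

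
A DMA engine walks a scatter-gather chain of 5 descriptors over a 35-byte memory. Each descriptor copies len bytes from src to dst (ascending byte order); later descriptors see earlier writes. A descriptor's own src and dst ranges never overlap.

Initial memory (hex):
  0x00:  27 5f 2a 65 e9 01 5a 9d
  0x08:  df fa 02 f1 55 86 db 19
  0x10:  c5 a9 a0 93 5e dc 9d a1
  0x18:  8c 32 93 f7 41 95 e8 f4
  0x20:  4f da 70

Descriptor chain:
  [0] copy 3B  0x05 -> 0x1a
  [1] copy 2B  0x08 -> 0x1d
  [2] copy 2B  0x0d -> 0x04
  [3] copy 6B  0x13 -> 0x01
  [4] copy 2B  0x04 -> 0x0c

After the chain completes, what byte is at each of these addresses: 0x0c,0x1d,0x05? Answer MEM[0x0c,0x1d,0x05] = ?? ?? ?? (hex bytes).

#0 dst[0x1a+3] := {0x01,0x5a,0x9d}
#1 dst[0x1d+2] := {0xdf,0xfa}
#2 dst[0x04+2] := {0x86,0xdb}
#3 dst[0x01+6] := {0x93,0x5e,0xdc,0x9d,0xa1,0x8c}
#4 dst[0x0c+2] := {0x9d,0xa1}
query mem[0x0c]=0x9d, mem[0x1d]=0xdf, mem[0x05]=0xa1

MEM[0x0c,0x1d,0x05] = 9d df a1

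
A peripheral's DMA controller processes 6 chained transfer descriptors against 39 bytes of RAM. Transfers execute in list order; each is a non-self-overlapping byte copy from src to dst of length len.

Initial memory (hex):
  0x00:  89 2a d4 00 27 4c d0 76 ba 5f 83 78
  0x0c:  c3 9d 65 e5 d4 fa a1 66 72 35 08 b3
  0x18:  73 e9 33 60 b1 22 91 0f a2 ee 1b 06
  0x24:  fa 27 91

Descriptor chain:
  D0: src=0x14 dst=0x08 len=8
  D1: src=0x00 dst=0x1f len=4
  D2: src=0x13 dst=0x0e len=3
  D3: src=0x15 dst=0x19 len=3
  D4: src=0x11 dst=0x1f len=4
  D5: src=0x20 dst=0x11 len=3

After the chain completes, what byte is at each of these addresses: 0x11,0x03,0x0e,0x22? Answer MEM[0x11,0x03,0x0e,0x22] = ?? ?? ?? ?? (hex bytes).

MEM[0x11,0x03,0x0e,0x22] = a1 00 66 72

D0: mem[0x08..0x0f] <- [72 35 08 b3 73 e9 33 60]
D1: mem[0x1f..0x22] <- [89 2a d4 00]
D2: mem[0x0e..0x10] <- [66 72 35]
D3: mem[0x19..0x1b] <- [35 08 b3]
D4: mem[0x1f..0x22] <- [fa a1 66 72]
D5: mem[0x11..0x13] <- [a1 66 72]
query mem[0x11]=0xa1, mem[0x03]=0x00, mem[0x0e]=0x66, mem[0x22]=0x72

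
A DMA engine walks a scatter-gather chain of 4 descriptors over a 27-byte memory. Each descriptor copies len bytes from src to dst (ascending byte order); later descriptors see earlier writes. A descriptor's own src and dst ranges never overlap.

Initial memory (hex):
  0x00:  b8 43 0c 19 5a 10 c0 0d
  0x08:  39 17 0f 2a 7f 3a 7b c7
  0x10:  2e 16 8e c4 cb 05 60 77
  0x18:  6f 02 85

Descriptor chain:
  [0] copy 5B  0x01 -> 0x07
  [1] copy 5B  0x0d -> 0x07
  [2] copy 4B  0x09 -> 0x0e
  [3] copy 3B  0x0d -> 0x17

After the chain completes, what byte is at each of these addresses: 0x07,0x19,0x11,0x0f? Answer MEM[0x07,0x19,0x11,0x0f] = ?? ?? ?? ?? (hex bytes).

  after D0: wrote 5B at 0x07 = 430c195a10
  after D1: wrote 5B at 0x07 = 3a7bc72e16
  after D2: wrote 4B at 0x0e = c72e167f
  after D3: wrote 3B at 0x17 = 3ac72e
query mem[0x07]=0x3a, mem[0x19]=0x2e, mem[0x11]=0x7f, mem[0x0f]=0x2e

MEM[0x07,0x19,0x11,0x0f] = 3a 2e 7f 2e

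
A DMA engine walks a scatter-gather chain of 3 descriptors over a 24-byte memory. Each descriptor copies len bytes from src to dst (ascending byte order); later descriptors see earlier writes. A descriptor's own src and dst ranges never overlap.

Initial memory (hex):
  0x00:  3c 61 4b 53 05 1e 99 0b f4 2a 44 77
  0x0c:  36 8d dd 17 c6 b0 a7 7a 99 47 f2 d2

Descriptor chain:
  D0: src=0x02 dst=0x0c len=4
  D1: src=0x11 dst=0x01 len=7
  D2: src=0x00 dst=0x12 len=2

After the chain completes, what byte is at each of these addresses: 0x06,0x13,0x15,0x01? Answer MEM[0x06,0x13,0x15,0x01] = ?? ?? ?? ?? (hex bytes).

MEM[0x06,0x13,0x15,0x01] = f2 b0 47 b0

D0: mem[0x0c..0x0f] <- [4b 53 05 1e]
D1: mem[0x01..0x07] <- [b0 a7 7a 99 47 f2 d2]
D2: mem[0x12..0x13] <- [3c b0]
query mem[0x06]=0xf2, mem[0x13]=0xb0, mem[0x15]=0x47, mem[0x01]=0xb0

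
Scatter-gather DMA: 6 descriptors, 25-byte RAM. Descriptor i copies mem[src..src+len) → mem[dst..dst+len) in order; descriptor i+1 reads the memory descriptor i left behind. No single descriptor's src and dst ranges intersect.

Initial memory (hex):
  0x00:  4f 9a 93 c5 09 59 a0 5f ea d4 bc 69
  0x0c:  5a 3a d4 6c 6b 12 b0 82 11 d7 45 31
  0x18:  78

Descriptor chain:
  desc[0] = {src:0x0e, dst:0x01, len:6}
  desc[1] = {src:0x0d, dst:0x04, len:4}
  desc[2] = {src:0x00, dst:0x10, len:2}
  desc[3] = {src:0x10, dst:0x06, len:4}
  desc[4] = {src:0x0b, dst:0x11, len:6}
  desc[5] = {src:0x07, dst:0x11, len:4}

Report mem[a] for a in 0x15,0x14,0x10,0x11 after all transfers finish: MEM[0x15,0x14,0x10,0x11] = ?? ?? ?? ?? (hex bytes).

MEM[0x15,0x14,0x10,0x11] = 6c bc 4f d4

[0] 0x0e->0x01 len=6 : d4 6c 6b 12 b0 82
[1] 0x0d->0x04 len=4 : 3a d4 6c 6b
[2] 0x00->0x10 len=2 : 4f d4
[3] 0x10->0x06 len=4 : 4f d4 b0 82
[4] 0x0b->0x11 len=6 : 69 5a 3a d4 6c 4f
[5] 0x07->0x11 len=4 : d4 b0 82 bc
query mem[0x15]=0x6c, mem[0x14]=0xbc, mem[0x10]=0x4f, mem[0x11]=0xd4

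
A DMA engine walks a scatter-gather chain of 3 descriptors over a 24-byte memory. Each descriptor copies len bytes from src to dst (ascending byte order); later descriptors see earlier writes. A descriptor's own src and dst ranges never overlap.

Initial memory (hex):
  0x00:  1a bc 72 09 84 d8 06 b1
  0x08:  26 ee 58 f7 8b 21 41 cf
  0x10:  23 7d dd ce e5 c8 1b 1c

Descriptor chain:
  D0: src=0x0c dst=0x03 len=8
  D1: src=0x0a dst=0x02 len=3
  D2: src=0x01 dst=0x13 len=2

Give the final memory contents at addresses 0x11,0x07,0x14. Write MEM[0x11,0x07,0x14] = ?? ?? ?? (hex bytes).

D0: mem[0x03..0x0a] <- [8b 21 41 cf 23 7d dd ce]
D1: mem[0x02..0x04] <- [ce f7 8b]
D2: mem[0x13..0x14] <- [bc ce]
query mem[0x11]=0x7d, mem[0x07]=0x23, mem[0x14]=0xce

MEM[0x11,0x07,0x14] = 7d 23 ce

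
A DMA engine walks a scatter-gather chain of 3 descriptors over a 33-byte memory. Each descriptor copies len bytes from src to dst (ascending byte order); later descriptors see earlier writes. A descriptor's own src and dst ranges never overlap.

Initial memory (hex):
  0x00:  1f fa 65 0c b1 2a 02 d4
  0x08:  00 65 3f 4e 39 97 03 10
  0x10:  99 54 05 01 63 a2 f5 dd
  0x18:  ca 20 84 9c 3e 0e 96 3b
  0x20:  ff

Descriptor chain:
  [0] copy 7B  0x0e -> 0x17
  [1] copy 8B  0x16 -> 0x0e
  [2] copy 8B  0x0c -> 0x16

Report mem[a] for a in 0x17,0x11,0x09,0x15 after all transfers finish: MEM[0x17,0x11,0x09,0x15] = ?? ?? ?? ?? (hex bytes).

#0 dst[0x17+7] := {0x03,0x10,0x99,0x54,0x05,0x01,0x63}
#1 dst[0x0e+8] := {0xf5,0x03,0x10,0x99,0x54,0x05,0x01,0x63}
#2 dst[0x16+8] := {0x39,0x97,0xf5,0x03,0x10,0x99,0x54,0x05}
query mem[0x17]=0x97, mem[0x11]=0x99, mem[0x09]=0x65, mem[0x15]=0x63

MEM[0x17,0x11,0x09,0x15] = 97 99 65 63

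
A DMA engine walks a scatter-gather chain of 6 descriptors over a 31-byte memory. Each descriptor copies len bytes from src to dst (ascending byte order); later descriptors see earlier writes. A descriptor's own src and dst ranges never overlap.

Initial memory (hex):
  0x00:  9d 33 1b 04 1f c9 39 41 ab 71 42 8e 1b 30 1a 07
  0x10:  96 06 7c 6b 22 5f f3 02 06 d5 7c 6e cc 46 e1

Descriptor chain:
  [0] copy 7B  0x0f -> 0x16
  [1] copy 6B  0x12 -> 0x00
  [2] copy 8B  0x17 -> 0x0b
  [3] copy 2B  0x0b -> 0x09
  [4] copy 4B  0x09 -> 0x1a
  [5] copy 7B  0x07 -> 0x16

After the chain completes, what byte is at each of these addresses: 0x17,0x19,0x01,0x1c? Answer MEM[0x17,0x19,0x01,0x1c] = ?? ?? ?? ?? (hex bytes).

MEM[0x17,0x19,0x01,0x1c] = ab 06 6b 7c

[0] 0x0f->0x16 len=7 : 07 96 06 7c 6b 22 5f
[1] 0x12->0x00 len=6 : 7c 6b 22 5f 07 96
[2] 0x17->0x0b len=8 : 96 06 7c 6b 22 5f 46 e1
[3] 0x0b->0x09 len=2 : 96 06
[4] 0x09->0x1a len=4 : 96 06 96 06
[5] 0x07->0x16 len=7 : 41 ab 96 06 96 06 7c
query mem[0x17]=0xab, mem[0x19]=0x06, mem[0x01]=0x6b, mem[0x1c]=0x7c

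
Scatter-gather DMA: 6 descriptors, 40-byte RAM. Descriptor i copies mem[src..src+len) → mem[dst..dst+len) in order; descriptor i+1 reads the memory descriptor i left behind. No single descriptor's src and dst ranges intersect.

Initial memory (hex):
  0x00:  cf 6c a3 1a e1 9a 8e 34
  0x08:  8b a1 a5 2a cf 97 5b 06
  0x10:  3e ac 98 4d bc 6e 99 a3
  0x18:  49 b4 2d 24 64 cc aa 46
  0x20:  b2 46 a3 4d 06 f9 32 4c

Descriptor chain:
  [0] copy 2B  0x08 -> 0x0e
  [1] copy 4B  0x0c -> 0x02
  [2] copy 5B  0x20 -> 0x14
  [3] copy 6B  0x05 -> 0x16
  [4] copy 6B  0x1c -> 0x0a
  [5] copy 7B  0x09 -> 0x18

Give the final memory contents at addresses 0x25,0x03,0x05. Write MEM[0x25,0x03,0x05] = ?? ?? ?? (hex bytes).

MEM[0x25,0x03,0x05] = f9 97 a1

  after D0: wrote 2B at 0x0e = 8ba1
  after D1: wrote 4B at 0x02 = cf978ba1
  after D2: wrote 5B at 0x14 = b246a34d06
  after D3: wrote 6B at 0x16 = a18e348ba1a5
  after D4: wrote 6B at 0x0a = 64ccaa46b246
  after D5: wrote 7B at 0x18 = a164ccaa46b246
query mem[0x25]=0xf9, mem[0x03]=0x97, mem[0x05]=0xa1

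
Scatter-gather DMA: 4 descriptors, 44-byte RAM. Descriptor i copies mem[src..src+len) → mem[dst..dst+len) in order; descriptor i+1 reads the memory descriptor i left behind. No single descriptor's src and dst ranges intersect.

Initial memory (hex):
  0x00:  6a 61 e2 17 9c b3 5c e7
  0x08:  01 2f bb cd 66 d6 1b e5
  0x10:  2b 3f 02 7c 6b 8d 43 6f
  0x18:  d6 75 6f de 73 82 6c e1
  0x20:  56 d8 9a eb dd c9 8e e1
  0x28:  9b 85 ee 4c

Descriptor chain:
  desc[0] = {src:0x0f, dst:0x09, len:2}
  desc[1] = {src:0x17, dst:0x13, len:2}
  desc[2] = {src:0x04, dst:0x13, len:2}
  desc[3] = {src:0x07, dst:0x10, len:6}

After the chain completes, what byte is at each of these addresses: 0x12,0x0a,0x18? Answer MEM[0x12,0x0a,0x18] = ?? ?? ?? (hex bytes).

D0: mem[0x09..0x0a] <- [e5 2b]
D1: mem[0x13..0x14] <- [6f d6]
D2: mem[0x13..0x14] <- [9c b3]
D3: mem[0x10..0x15] <- [e7 01 e5 2b cd 66]
query mem[0x12]=0xe5, mem[0x0a]=0x2b, mem[0x18]=0xd6

MEM[0x12,0x0a,0x18] = e5 2b d6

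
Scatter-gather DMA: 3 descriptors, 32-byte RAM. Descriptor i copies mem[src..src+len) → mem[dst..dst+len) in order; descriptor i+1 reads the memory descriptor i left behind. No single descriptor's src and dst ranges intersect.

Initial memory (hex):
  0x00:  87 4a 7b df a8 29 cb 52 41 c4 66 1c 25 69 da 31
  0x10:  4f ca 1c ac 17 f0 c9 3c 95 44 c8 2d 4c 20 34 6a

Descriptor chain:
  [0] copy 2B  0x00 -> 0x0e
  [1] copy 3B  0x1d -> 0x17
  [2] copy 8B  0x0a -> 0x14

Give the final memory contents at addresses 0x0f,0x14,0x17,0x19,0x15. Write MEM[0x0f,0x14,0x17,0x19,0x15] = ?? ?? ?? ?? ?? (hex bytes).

#0 dst[0x0e+2] := {0x87,0x4a}
#1 dst[0x17+3] := {0x20,0x34,0x6a}
#2 dst[0x14+8] := {0x66,0x1c,0x25,0x69,0x87,0x4a,0x4f,0xca}
query mem[0x0f]=0x4a, mem[0x14]=0x66, mem[0x17]=0x69, mem[0x19]=0x4a, mem[0x15]=0x1c

MEM[0x0f,0x14,0x17,0x19,0x15] = 4a 66 69 4a 1c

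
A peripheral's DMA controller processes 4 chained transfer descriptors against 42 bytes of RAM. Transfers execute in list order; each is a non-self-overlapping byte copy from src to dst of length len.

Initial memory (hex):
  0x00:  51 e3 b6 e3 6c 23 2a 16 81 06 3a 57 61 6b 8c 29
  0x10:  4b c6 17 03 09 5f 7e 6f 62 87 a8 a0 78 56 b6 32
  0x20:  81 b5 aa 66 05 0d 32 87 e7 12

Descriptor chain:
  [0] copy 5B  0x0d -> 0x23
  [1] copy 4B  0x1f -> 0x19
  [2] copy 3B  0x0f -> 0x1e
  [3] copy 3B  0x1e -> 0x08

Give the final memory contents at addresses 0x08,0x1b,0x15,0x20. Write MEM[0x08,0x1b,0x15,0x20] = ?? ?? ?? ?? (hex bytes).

#0 dst[0x23+5] := {0x6b,0x8c,0x29,0x4b,0xc6}
#1 dst[0x19+4] := {0x32,0x81,0xb5,0xaa}
#2 dst[0x1e+3] := {0x29,0x4b,0xc6}
#3 dst[0x08+3] := {0x29,0x4b,0xc6}
query mem[0x08]=0x29, mem[0x1b]=0xb5, mem[0x15]=0x5f, mem[0x20]=0xc6

MEM[0x08,0x1b,0x15,0x20] = 29 b5 5f c6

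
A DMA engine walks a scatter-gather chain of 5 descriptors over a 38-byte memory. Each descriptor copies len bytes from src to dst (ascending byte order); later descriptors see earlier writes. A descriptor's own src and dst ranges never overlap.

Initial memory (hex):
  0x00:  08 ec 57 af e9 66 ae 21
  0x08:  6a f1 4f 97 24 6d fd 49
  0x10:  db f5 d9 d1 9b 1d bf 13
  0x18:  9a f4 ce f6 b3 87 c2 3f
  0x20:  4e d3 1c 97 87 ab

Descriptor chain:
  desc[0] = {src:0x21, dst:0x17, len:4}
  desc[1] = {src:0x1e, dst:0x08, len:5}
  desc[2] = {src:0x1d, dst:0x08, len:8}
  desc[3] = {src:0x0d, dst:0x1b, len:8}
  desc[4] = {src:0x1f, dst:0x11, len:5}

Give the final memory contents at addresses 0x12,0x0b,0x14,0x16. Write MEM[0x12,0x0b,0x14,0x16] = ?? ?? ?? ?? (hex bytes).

MEM[0x12,0x0b,0x14,0x16] = d9 4e 9b bf

D0: mem[0x17..0x1a] <- [d3 1c 97 87]
D1: mem[0x08..0x0c] <- [c2 3f 4e d3 1c]
D2: mem[0x08..0x0f] <- [87 c2 3f 4e d3 1c 97 87]
D3: mem[0x1b..0x22] <- [1c 97 87 db f5 d9 d1 9b]
D4: mem[0x11..0x15] <- [f5 d9 d1 9b 97]
query mem[0x12]=0xd9, mem[0x0b]=0x4e, mem[0x14]=0x9b, mem[0x16]=0xbf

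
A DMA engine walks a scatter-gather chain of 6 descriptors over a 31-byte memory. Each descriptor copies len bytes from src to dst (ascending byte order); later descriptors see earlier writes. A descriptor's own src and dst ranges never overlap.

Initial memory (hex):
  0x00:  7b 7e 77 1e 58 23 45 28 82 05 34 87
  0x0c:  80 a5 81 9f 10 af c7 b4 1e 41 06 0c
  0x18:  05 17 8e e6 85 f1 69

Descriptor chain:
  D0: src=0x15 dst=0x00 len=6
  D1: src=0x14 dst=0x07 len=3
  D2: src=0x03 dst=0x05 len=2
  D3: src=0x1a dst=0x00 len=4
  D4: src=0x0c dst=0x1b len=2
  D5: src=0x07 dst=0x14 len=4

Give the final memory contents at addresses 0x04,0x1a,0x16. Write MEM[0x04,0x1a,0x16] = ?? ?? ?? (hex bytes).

D0: mem[0x00..0x05] <- [41 06 0c 05 17 8e]
D1: mem[0x07..0x09] <- [1e 41 06]
D2: mem[0x05..0x06] <- [05 17]
D3: mem[0x00..0x03] <- [8e e6 85 f1]
D4: mem[0x1b..0x1c] <- [80 a5]
D5: mem[0x14..0x17] <- [1e 41 06 34]
query mem[0x04]=0x17, mem[0x1a]=0x8e, mem[0x16]=0x06

MEM[0x04,0x1a,0x16] = 17 8e 06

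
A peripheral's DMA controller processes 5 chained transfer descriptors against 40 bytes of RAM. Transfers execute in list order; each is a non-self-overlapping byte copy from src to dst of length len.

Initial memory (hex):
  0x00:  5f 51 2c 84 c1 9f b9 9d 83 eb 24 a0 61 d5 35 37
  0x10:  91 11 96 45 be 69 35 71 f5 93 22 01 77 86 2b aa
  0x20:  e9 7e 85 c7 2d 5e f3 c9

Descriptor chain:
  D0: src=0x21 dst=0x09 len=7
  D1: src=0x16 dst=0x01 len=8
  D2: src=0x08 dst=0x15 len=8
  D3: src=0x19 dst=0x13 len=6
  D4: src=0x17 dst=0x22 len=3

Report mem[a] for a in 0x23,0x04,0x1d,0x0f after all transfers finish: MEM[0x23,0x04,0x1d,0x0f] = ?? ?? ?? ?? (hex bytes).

#0 dst[0x09+7] := {0x7e,0x85,0xc7,0x2d,0x5e,0xf3,0xc9}
#1 dst[0x01+8] := {0x35,0x71,0xf5,0x93,0x22,0x01,0x77,0x86}
#2 dst[0x15+8] := {0x86,0x7e,0x85,0xc7,0x2d,0x5e,0xf3,0xc9}
#3 dst[0x13+6] := {0x2d,0x5e,0xf3,0xc9,0x86,0x2b}
#4 dst[0x22+3] := {0x86,0x2b,0x2d}
query mem[0x23]=0x2b, mem[0x04]=0x93, mem[0x1d]=0x86, mem[0x0f]=0xc9

MEM[0x23,0x04,0x1d,0x0f] = 2b 93 86 c9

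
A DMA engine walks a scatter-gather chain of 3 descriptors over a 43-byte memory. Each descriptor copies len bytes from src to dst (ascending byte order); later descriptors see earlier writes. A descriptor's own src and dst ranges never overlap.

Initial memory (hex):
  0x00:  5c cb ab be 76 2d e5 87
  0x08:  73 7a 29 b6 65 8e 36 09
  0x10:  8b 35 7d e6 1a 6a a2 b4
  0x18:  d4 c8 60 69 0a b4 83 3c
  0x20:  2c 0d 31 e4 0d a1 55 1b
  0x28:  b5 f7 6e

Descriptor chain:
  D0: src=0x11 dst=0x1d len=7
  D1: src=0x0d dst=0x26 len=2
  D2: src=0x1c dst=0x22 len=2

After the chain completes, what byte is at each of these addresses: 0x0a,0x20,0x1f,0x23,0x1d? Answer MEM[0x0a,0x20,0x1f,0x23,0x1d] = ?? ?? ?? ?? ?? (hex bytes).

D0: mem[0x1d..0x23] <- [35 7d e6 1a 6a a2 b4]
D1: mem[0x26..0x27] <- [8e 36]
D2: mem[0x22..0x23] <- [0a 35]
query mem[0x0a]=0x29, mem[0x20]=0x1a, mem[0x1f]=0xe6, mem[0x23]=0x35, mem[0x1d]=0x35

MEM[0x0a,0x20,0x1f,0x23,0x1d] = 29 1a e6 35 35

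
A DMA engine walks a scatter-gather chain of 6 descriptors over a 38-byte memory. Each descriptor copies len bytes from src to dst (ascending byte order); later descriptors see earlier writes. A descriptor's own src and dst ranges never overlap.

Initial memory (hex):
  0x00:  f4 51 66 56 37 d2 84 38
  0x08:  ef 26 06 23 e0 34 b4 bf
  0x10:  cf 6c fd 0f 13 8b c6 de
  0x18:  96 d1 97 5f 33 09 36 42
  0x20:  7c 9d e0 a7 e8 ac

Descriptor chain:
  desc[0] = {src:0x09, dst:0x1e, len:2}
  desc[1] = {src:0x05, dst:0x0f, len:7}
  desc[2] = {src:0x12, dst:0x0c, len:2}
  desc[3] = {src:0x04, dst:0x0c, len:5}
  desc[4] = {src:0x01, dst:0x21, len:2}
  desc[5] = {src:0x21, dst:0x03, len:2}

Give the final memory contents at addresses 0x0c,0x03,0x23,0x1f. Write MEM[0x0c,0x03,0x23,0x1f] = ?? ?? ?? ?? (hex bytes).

MEM[0x0c,0x03,0x23,0x1f] = 37 51 a7 06

#0 dst[0x1e+2] := {0x26,0x06}
#1 dst[0x0f+7] := {0xd2,0x84,0x38,0xef,0x26,0x06,0x23}
#2 dst[0x0c+2] := {0xef,0x26}
#3 dst[0x0c+5] := {0x37,0xd2,0x84,0x38,0xef}
#4 dst[0x21+2] := {0x51,0x66}
#5 dst[0x03+2] := {0x51,0x66}
query mem[0x0c]=0x37, mem[0x03]=0x51, mem[0x23]=0xa7, mem[0x1f]=0x06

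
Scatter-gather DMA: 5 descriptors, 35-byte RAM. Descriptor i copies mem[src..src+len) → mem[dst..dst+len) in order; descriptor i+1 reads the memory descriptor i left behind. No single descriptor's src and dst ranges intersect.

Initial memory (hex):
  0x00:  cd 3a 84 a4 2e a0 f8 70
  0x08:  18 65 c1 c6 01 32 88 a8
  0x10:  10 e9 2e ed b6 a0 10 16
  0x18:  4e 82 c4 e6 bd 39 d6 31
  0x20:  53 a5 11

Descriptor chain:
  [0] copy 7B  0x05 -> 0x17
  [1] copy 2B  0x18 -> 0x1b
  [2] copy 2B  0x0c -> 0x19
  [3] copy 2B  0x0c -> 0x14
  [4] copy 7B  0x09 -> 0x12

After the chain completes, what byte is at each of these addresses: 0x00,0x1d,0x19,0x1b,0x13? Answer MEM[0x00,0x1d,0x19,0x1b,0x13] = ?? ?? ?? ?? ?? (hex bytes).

MEM[0x00,0x1d,0x19,0x1b,0x13] = cd c6 01 f8 c1

#0 dst[0x17+7] := {0xa0,0xf8,0x70,0x18,0x65,0xc1,0xc6}
#1 dst[0x1b+2] := {0xf8,0x70}
#2 dst[0x19+2] := {0x01,0x32}
#3 dst[0x14+2] := {0x01,0x32}
#4 dst[0x12+7] := {0x65,0xc1,0xc6,0x01,0x32,0x88,0xa8}
query mem[0x00]=0xcd, mem[0x1d]=0xc6, mem[0x19]=0x01, mem[0x1b]=0xf8, mem[0x13]=0xc1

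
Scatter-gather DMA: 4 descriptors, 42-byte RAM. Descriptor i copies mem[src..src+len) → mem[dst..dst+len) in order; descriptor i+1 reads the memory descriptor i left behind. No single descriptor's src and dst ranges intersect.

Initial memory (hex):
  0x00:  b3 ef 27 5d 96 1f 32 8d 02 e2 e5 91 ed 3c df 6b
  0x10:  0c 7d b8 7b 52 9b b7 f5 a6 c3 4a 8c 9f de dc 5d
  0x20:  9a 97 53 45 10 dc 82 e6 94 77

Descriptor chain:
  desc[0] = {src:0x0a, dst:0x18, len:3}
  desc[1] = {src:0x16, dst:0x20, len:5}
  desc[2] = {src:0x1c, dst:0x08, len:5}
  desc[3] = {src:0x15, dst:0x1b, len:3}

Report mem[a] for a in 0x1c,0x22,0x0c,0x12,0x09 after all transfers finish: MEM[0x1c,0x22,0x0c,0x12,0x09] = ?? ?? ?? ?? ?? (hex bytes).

[0] 0x0a->0x18 len=3 : e5 91 ed
[1] 0x16->0x20 len=5 : b7 f5 e5 91 ed
[2] 0x1c->0x08 len=5 : 9f de dc 5d b7
[3] 0x15->0x1b len=3 : 9b b7 f5
query mem[0x1c]=0xb7, mem[0x22]=0xe5, mem[0x0c]=0xb7, mem[0x12]=0xb8, mem[0x09]=0xde

MEM[0x1c,0x22,0x0c,0x12,0x09] = b7 e5 b7 b8 de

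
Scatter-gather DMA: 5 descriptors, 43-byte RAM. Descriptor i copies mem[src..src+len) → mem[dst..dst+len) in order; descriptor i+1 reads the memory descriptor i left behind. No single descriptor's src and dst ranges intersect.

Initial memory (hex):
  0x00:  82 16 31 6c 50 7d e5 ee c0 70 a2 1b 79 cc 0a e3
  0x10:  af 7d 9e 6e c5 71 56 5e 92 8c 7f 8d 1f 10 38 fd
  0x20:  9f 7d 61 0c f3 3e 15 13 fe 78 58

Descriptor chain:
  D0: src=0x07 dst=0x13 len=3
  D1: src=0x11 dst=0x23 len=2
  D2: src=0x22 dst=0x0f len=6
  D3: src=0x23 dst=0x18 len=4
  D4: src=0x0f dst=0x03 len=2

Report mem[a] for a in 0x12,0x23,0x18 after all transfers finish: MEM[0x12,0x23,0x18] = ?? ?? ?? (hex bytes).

MEM[0x12,0x23,0x18] = 3e 7d 7d

  after D0: wrote 3B at 0x13 = eec070
  after D1: wrote 2B at 0x23 = 7d9e
  after D2: wrote 6B at 0x0f = 617d9e3e1513
  after D3: wrote 4B at 0x18 = 7d9e3e15
  after D4: wrote 2B at 0x03 = 617d
query mem[0x12]=0x3e, mem[0x23]=0x7d, mem[0x18]=0x7d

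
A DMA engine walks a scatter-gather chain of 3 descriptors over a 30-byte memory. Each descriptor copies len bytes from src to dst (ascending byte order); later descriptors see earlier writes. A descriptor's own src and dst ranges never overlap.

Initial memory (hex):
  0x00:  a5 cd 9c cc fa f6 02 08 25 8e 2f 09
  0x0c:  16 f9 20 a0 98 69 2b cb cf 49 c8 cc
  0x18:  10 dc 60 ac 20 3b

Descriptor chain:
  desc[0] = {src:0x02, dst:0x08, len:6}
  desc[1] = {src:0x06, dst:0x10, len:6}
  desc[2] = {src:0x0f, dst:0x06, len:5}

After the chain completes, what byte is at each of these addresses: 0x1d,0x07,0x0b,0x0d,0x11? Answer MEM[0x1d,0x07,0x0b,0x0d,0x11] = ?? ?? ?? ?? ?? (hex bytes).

MEM[0x1d,0x07,0x0b,0x0d,0x11] = 3b 02 f6 08 08

[0] 0x02->0x08 len=6 : 9c cc fa f6 02 08
[1] 0x06->0x10 len=6 : 02 08 9c cc fa f6
[2] 0x0f->0x06 len=5 : a0 02 08 9c cc
query mem[0x1d]=0x3b, mem[0x07]=0x02, mem[0x0b]=0xf6, mem[0x0d]=0x08, mem[0x11]=0x08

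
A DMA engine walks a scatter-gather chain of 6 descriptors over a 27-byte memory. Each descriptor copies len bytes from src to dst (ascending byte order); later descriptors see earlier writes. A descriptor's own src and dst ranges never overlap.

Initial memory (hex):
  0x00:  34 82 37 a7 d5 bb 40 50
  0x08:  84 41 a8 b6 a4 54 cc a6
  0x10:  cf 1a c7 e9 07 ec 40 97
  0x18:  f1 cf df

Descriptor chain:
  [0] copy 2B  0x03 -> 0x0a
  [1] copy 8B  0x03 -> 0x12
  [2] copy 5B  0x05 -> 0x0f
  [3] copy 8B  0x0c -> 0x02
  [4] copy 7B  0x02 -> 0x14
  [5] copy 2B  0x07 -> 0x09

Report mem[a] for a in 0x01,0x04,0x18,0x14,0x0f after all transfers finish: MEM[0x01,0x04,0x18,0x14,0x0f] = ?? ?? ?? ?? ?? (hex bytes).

MEM[0x01,0x04,0x18,0x14,0x0f] = 82 cc 40 a4 bb

  after D0: wrote 2B at 0x0a = a7d5
  after D1: wrote 8B at 0x12 = a7d5bb40508441a7
  after D2: wrote 5B at 0x0f = bb40508441
  after D3: wrote 8B at 0x02 = a454ccbb40508441
  after D4: wrote 7B at 0x14 = a454ccbb405084
  after D5: wrote 2B at 0x09 = 5084
query mem[0x01]=0x82, mem[0x04]=0xcc, mem[0x18]=0x40, mem[0x14]=0xa4, mem[0x0f]=0xbb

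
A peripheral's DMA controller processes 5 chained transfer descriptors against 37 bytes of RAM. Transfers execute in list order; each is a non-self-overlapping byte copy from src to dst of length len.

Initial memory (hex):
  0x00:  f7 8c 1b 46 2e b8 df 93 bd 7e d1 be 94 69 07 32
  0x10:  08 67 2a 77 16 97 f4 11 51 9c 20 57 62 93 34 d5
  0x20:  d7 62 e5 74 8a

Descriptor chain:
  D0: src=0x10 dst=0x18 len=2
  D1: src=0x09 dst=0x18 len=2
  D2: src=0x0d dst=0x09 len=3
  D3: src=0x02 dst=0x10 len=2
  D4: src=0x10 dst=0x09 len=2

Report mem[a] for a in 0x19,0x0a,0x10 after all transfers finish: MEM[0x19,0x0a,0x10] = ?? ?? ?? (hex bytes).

MEM[0x19,0x0a,0x10] = d1 46 1b

#0 dst[0x18+2] := {0x08,0x67}
#1 dst[0x18+2] := {0x7e,0xd1}
#2 dst[0x09+3] := {0x69,0x07,0x32}
#3 dst[0x10+2] := {0x1b,0x46}
#4 dst[0x09+2] := {0x1b,0x46}
query mem[0x19]=0xd1, mem[0x0a]=0x46, mem[0x10]=0x1b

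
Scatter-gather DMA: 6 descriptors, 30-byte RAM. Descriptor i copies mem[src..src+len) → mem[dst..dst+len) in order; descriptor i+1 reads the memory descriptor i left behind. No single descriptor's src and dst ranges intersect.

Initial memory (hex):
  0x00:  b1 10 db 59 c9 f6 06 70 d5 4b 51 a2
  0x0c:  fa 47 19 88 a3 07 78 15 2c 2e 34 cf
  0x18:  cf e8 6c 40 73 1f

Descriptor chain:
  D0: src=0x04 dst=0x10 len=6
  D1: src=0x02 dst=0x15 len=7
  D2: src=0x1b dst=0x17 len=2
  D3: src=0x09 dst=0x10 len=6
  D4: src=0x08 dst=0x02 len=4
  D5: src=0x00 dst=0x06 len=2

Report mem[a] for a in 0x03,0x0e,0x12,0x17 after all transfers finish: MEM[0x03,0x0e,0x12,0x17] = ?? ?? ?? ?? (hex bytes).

#0 dst[0x10+6] := {0xc9,0xf6,0x06,0x70,0xd5,0x4b}
#1 dst[0x15+7] := {0xdb,0x59,0xc9,0xf6,0x06,0x70,0xd5}
#2 dst[0x17+2] := {0xd5,0x73}
#3 dst[0x10+6] := {0x4b,0x51,0xa2,0xfa,0x47,0x19}
#4 dst[0x02+4] := {0xd5,0x4b,0x51,0xa2}
#5 dst[0x06+2] := {0xb1,0x10}
query mem[0x03]=0x4b, mem[0x0e]=0x19, mem[0x12]=0xa2, mem[0x17]=0xd5

MEM[0x03,0x0e,0x12,0x17] = 4b 19 a2 d5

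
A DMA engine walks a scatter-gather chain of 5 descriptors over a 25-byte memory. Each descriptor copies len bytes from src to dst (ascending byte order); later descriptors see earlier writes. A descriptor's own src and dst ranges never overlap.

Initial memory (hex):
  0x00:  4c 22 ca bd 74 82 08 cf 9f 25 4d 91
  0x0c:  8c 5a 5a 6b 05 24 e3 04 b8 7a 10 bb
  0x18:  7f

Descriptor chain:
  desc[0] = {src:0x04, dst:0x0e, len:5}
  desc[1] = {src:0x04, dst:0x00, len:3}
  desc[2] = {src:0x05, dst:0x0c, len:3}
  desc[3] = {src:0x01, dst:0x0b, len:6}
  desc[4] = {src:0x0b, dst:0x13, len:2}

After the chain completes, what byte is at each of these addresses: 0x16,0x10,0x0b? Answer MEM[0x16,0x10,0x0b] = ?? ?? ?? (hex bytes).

#0 dst[0x0e+5] := {0x74,0x82,0x08,0xcf,0x9f}
#1 dst[0x00+3] := {0x74,0x82,0x08}
#2 dst[0x0c+3] := {0x82,0x08,0xcf}
#3 dst[0x0b+6] := {0x82,0x08,0xbd,0x74,0x82,0x08}
#4 dst[0x13+2] := {0x82,0x08}
query mem[0x16]=0x10, mem[0x10]=0x08, mem[0x0b]=0x82

MEM[0x16,0x10,0x0b] = 10 08 82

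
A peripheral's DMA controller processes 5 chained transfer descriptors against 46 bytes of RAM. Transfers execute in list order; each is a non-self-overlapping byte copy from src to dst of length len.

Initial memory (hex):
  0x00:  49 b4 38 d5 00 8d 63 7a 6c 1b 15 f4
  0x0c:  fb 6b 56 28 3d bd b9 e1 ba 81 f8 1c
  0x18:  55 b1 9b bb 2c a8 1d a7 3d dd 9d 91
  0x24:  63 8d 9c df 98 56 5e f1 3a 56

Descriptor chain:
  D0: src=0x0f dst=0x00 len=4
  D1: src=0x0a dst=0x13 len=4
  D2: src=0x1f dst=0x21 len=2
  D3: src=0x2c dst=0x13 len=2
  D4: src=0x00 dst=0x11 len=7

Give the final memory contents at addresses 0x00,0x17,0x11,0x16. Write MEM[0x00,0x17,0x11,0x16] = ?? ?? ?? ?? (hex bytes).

MEM[0x00,0x17,0x11,0x16] = 28 63 28 8d

D0: mem[0x00..0x03] <- [28 3d bd b9]
D1: mem[0x13..0x16] <- [15 f4 fb 6b]
D2: mem[0x21..0x22] <- [a7 3d]
D3: mem[0x13..0x14] <- [3a 56]
D4: mem[0x11..0x17] <- [28 3d bd b9 00 8d 63]
query mem[0x00]=0x28, mem[0x17]=0x63, mem[0x11]=0x28, mem[0x16]=0x8d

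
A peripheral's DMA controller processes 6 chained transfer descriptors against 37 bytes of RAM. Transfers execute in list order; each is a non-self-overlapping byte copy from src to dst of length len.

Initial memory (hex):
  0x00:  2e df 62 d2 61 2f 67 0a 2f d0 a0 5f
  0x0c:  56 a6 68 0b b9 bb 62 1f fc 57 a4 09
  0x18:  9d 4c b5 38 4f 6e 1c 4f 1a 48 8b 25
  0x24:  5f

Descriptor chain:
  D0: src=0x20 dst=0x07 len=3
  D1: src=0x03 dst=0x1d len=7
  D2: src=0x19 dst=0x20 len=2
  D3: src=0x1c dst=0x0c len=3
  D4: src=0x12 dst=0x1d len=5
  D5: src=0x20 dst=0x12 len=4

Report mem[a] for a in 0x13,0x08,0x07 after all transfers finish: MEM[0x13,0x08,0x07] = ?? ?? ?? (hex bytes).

#0 dst[0x07+3] := {0x1a,0x48,0x8b}
#1 dst[0x1d+7] := {0xd2,0x61,0x2f,0x67,0x1a,0x48,0x8b}
#2 dst[0x20+2] := {0x4c,0xb5}
#3 dst[0x0c+3] := {0x4f,0xd2,0x61}
#4 dst[0x1d+5] := {0x62,0x1f,0xfc,0x57,0xa4}
#5 dst[0x12+4] := {0x57,0xa4,0x48,0x8b}
query mem[0x13]=0xa4, mem[0x08]=0x48, mem[0x07]=0x1a

MEM[0x13,0x08,0x07] = a4 48 1a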